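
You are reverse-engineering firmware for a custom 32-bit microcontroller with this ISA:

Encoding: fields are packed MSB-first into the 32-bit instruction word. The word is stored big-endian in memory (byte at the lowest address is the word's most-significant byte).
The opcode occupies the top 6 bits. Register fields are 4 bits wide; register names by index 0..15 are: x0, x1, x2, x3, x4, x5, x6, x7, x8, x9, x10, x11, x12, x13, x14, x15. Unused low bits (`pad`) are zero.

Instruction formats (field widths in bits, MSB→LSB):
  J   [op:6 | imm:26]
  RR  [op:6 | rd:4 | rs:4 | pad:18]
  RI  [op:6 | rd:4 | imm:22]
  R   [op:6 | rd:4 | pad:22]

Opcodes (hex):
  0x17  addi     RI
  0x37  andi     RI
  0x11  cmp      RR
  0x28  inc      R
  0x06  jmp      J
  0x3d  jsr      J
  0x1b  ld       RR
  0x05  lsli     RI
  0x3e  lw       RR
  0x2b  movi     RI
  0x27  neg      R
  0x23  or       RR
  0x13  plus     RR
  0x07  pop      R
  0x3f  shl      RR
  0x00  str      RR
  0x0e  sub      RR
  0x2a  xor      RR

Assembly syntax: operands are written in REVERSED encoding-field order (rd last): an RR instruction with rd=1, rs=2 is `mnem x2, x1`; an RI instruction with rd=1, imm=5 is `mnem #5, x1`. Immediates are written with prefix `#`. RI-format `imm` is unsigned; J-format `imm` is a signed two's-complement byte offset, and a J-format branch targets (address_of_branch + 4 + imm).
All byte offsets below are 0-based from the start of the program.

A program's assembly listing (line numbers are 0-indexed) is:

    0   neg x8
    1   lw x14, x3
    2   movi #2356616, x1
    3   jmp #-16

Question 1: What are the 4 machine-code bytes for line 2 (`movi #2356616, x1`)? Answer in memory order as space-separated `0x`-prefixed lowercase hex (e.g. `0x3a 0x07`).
L2: movi op=0x2b:6|rd=1:4|imm=2356616:22 ⇒ 0xac63f588 ⇒ big ac 63 f5 88

0xac 0x63 0xf5 0x88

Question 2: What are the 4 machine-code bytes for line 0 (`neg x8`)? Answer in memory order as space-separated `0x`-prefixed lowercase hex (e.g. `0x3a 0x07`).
0x9e 0x00 0x00 0x00

L0: neg op=0x27:6|rd=8:4|pad=0:22 ⇒ 0x9e000000 ⇒ big 9e 00 00 00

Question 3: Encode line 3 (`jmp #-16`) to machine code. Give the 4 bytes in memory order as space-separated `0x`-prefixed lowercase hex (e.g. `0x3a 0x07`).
line 3 (jmp): pack op=0x6:6|imm=-16:26 = 0x1bfffff0; big→ 1b ff ff f0

0x1b 0xff 0xff 0xf0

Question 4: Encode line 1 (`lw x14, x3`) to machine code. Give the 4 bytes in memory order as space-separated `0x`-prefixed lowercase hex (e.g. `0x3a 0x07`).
1. lw fields op=0x3e:6|rd=3:4|rs=14:4|pad=0:18 → word f8f80000h → f8 f8 00 00

0xf8 0xf8 0x00 0x00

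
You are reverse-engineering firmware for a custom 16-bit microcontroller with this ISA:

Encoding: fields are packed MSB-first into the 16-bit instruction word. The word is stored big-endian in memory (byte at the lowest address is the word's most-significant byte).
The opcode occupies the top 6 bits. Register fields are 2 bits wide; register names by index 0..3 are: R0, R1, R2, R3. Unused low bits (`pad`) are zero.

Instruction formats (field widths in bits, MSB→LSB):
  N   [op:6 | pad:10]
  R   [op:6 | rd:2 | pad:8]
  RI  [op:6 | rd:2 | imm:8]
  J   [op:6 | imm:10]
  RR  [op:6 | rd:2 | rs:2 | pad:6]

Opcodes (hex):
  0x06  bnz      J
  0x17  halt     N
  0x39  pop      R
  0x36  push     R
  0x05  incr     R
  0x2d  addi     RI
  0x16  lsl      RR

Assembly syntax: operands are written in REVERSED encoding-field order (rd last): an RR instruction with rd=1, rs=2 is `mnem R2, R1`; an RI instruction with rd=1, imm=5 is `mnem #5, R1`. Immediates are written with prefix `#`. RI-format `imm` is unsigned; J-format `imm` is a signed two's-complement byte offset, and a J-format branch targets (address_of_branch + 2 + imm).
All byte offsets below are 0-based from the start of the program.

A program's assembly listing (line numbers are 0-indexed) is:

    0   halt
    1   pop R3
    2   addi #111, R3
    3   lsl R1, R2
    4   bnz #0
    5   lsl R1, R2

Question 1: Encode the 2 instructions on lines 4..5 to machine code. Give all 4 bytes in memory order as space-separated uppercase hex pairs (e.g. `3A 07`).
18 00 5A 40

line 4 (bnz): pack op=0x6:6|imm=0:10 = 0x1800; big→ 18 00
line 5 (lsl): pack op=0x16:6|rd=2:2|rs=1:2|pad=0:6 = 0x5a40; big→ 5a 40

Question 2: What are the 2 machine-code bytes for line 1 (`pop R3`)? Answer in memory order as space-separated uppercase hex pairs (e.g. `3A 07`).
line 1 (pop): pack op=0x39:6|rd=3:2|pad=0:8 = 0xe700; big→ e7 00

E7 00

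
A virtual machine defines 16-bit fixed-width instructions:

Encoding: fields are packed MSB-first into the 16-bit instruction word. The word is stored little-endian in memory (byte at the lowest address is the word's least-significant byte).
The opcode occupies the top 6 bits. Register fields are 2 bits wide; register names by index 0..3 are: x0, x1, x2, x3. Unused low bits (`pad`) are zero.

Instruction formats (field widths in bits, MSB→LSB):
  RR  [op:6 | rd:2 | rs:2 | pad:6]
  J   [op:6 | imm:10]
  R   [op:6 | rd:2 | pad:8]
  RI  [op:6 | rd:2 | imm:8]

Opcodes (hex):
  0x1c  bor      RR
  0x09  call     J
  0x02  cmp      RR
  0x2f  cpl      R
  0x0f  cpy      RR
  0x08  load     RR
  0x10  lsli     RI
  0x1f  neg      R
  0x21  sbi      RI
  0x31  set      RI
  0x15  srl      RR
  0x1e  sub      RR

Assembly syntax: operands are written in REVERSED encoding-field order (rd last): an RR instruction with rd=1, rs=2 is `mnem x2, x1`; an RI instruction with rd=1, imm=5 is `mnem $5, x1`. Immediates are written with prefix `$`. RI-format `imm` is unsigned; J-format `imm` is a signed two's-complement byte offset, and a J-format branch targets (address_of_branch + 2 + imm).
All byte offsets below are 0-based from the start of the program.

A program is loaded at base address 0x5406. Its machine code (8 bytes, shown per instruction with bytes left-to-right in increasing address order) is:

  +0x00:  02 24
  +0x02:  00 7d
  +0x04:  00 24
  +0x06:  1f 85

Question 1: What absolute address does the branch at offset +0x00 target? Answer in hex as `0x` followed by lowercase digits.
0x540a

@+00  little-endian(02 24) = 0x2402
  top 6b → 0x9 → call [J]
  [9:0] imm=2 = $2
  target = base 0x5406 + off 0x00 + 2 + imm 2 = 0x540a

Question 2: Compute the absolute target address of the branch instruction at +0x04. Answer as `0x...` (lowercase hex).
0x540c

[04] 00 24 → 0x2400
  opcode bits[15:10]=0x9: call/J
  [9:0] imm=0 = $0
  target = base 0x5406 + off 0x04 + 2 + imm 0 = 0x540c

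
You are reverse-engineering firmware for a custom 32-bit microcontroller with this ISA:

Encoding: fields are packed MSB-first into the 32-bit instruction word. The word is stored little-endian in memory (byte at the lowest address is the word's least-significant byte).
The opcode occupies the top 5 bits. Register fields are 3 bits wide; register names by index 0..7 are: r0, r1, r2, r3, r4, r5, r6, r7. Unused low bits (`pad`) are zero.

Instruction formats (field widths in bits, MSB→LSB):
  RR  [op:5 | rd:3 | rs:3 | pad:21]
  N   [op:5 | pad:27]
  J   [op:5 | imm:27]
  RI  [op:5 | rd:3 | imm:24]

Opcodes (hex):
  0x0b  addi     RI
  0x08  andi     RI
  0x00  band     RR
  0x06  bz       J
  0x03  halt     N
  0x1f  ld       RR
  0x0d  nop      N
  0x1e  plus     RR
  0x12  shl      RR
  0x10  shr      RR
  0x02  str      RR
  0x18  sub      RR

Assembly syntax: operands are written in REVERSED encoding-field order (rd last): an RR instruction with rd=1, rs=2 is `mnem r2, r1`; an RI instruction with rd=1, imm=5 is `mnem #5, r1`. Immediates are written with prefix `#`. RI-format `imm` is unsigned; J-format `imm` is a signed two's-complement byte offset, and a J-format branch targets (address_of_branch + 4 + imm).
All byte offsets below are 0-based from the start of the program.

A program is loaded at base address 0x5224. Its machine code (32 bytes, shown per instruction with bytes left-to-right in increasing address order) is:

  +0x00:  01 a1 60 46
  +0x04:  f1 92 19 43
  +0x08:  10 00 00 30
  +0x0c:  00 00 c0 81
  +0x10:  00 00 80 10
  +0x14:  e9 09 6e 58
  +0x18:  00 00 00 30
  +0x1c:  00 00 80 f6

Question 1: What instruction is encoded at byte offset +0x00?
andi #6332673, r6

off 0x00: read 01 a1 60 46 as little → 0x4660a101
  op=0x4660a101>>27=0x8 ⇒ andi (RI)
  rd: (w>>24)&0x7=0x6 → r6
  imm: (w>>0)&0xffffff=0x60a101 → #6332673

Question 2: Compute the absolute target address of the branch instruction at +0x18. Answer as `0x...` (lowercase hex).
+0x18: 00 00 00 30 ⇒ word 0x30000000 (little)
  top 5b → 0x6 → bz [J]
  imm@[26:0]=0x0 ⇒ #0
  target = base 0x5224 + off 0x18 + 4 + imm 0 = 0x5240

0x5240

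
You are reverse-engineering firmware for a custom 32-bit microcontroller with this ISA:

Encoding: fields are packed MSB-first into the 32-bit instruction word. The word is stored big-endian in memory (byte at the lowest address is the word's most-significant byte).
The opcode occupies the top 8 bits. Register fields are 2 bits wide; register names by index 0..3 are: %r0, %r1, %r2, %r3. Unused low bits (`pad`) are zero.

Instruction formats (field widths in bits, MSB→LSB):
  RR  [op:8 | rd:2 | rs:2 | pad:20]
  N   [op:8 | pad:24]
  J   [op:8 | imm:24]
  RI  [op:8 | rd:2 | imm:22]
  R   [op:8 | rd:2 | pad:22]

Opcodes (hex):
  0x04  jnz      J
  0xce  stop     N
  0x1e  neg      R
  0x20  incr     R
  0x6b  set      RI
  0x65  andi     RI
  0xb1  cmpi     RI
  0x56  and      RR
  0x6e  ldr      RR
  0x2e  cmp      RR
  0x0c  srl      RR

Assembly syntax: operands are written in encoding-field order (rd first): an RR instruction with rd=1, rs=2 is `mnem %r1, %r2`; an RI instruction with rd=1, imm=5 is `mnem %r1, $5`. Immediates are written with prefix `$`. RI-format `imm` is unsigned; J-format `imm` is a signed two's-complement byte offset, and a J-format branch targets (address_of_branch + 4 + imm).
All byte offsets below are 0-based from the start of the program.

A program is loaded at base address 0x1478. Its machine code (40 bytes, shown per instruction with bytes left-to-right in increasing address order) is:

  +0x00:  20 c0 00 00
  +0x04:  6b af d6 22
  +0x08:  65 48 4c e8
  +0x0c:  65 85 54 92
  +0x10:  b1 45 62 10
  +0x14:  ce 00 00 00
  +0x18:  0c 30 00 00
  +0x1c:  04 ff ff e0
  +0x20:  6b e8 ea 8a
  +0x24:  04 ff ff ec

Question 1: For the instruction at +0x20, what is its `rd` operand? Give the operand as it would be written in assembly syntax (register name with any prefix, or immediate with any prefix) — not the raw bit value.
%r3

[20] 6b e8 ea 8a → 0x6be8ea8a
  op=0x6be8ea8a>>24=0x6b ⇒ set (RI)
  rd@[23:22]=0x3 ⇒ %r3
  imm@[21:0]=0x28ea8a ⇒ $2681482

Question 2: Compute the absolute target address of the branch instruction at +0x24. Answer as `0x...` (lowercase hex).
0x148c

[24] 04 ff ff ec → 0x04ffffec
  top 8b → 0x4 → jnz [J]
  imm@[23:0]=0xffffec (s24→-20) ⇒ $-20
  target = base 0x1478 + off 0x24 + 4 + imm -20 = 0x148c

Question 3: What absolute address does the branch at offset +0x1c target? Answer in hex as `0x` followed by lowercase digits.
off 0x1c: read 04 ff ff e0 as big → 0x04ffffe0
  top 8b → 0x4 → jnz [J]
  [23:0] imm=16777184 (s24→-32) = $-32
  target = base 0x1478 + off 0x1c + 4 + imm -32 = 0x1478

0x1478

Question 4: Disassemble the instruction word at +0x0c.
andi %r2, $349330

+0x0c: 65 85 54 92 ⇒ word 0x65855492 (big)
  opcode bits[31:24]=0x65: andi/RI
  rd@[23:22]=0x2 ⇒ %r2
  imm@[21:0]=0x55492 ⇒ $349330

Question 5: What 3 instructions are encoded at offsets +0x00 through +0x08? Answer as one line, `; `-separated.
incr %r3; set %r2, $3135010; andi %r1, $543976

[00] 20 c0 00 00 → 0x20c00000
  opcode bits[31:24]=0x20: incr/R
  rd: (w>>22)&0x3=0x3 → %r3
[04] 6b af d6 22 → 0x6bafd622
  opcode bits[31:24]=0x6b: set/RI
  rd: (w>>22)&0x3=0x2 → %r2
  imm: (w>>0)&0x3fffff=0x2fd622 → $3135010
[08] 65 48 4c e8 → 0x65484ce8
  opcode bits[31:24]=0x65: andi/RI
  rd: (w>>22)&0x3=0x1 → %r1
  imm: (w>>0)&0x3fffff=0x84ce8 → $543976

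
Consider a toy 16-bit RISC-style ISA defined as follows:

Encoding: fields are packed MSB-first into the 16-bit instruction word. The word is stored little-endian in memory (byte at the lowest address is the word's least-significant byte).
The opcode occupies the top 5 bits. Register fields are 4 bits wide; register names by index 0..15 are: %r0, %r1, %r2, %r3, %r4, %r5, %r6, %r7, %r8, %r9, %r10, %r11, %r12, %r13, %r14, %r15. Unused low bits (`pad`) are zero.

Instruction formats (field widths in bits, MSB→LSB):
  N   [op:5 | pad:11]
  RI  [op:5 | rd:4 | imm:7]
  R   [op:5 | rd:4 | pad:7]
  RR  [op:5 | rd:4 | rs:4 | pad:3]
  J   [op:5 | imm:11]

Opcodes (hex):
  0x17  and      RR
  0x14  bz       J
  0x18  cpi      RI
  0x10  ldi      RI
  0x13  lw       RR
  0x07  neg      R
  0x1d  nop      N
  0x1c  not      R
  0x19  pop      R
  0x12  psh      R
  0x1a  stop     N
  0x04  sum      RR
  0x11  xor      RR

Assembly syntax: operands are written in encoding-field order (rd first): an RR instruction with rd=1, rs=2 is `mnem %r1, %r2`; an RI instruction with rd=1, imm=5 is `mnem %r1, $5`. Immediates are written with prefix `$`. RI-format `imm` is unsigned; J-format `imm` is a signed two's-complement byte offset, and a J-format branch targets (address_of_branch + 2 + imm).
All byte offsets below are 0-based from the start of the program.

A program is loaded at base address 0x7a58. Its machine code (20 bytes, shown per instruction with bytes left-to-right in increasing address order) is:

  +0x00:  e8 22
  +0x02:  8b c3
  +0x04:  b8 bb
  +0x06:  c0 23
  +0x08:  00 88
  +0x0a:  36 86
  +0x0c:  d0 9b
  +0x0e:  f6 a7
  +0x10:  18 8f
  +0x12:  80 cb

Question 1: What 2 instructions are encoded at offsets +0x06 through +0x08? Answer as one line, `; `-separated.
@+06  little-endian(c0 23) = 0x23c0
  opcode bits[15:11]=0x4: sum/RR
  [10:7] rd=7 = %r7
  [6:3] rs=8 = %r8
@+08  little-endian(00 88) = 0x8800
  opcode bits[15:11]=0x11: xor/RR
  [10:7] rd=0 = %r0
  [6:3] rs=0 = %r0

sum %r7, %r8; xor %r0, %r0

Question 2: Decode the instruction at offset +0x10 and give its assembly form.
xor %r14, %r3

+0x10: 18 8f ⇒ word 0x8f18 (little)
  op=0x8f18>>11=0x11 ⇒ xor (RR)
  [10:7] rd=14 = %r14
  [6:3] rs=3 = %r3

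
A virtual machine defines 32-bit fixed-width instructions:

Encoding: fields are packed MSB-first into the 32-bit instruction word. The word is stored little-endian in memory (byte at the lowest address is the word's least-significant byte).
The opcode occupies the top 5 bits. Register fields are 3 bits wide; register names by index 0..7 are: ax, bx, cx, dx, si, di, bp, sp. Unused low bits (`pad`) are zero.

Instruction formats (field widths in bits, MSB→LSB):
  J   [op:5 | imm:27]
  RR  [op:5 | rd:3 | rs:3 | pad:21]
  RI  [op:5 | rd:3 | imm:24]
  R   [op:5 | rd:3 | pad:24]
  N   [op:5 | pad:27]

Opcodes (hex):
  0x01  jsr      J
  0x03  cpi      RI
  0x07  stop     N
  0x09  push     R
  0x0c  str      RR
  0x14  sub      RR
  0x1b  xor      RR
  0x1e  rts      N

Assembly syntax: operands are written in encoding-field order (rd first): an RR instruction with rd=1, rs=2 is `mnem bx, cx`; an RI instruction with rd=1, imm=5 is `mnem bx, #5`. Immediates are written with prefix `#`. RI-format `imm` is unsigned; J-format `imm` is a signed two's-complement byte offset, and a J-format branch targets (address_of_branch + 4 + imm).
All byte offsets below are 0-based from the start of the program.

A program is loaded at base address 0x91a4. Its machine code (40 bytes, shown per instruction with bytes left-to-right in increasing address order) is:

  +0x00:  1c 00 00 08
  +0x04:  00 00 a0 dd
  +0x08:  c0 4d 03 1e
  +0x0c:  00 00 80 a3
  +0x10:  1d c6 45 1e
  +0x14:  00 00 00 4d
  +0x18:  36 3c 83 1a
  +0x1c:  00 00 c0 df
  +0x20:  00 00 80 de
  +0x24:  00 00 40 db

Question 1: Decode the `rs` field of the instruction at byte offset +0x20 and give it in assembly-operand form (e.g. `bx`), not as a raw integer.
si

off 0x20: read 00 00 80 de as little → 0xde800000
  op=0xde800000>>27=0x1b ⇒ xor (RR)
  rd@[26:24]=0x6 ⇒ bp
  rs@[23:21]=0x4 ⇒ si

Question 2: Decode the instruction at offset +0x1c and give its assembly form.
off 0x1c: read 00 00 c0 df as little → 0xdfc00000
  top 5b → 0x1b → xor [RR]
  rd: (w>>24)&0x7=0x7 → sp
  rs: (w>>21)&0x7=0x6 → bp

xor sp, bp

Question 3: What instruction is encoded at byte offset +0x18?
cpi cx, #8600630

@+18  little-endian(36 3c 83 1a) = 0x1a833c36
  top 5b → 0x3 → cpi [RI]
  [26:24] rd=2 = cx
  [23:0] imm=8600630 = #8600630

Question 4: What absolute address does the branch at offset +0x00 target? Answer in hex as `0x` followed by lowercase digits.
0x91c4

[00] 1c 00 00 08 → 0x0800001c
  op=0x0800001c>>27=0x1 ⇒ jsr (J)
  [26:0] imm=28 = #28
  target = base 0x91a4 + off 0x00 + 4 + imm 28 = 0x91c4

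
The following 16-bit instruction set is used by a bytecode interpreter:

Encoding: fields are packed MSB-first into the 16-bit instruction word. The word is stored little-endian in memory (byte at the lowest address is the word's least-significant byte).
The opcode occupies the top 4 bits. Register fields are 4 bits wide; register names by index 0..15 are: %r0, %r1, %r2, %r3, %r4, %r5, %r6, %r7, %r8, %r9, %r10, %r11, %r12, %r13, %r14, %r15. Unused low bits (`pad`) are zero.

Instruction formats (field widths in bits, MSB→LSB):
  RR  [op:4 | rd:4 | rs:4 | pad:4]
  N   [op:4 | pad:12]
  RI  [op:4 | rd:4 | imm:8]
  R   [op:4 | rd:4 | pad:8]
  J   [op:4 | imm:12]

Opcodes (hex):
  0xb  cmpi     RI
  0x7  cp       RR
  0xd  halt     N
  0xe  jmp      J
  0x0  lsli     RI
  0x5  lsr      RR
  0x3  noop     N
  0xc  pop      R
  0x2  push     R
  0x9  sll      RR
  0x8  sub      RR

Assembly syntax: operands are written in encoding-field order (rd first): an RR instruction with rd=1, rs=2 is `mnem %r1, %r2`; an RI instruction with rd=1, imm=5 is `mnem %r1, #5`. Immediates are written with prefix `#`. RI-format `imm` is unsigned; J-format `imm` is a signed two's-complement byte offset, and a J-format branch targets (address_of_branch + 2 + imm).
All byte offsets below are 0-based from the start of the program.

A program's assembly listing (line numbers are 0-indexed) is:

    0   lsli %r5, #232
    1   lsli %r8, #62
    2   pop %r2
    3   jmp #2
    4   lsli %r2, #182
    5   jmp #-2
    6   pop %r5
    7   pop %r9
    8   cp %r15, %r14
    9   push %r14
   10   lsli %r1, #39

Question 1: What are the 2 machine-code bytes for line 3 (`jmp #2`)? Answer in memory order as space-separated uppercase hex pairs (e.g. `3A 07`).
02 E0

line 3 (jmp): pack op=0xe:4|imm=2:12 = 0xe002; little→ 02 e0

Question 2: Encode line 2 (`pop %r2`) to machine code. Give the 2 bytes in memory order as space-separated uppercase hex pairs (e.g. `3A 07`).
00 C2

line 2 (pop): pack op=0xc:4|rd=2:4|pad=0:8 = 0xc200; little→ 00 c2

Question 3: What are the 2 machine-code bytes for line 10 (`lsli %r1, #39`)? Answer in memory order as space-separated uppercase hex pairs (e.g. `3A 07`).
27 01

10. lsli fields op=0x0:4|rd=1:4|imm=39:8 → word 0127h → 27 01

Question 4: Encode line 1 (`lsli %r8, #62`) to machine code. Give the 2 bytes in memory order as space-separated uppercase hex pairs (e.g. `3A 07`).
3E 08

L1: lsli op=0x0:4|rd=8:4|imm=62:8 ⇒ 0x083e ⇒ little 3e 08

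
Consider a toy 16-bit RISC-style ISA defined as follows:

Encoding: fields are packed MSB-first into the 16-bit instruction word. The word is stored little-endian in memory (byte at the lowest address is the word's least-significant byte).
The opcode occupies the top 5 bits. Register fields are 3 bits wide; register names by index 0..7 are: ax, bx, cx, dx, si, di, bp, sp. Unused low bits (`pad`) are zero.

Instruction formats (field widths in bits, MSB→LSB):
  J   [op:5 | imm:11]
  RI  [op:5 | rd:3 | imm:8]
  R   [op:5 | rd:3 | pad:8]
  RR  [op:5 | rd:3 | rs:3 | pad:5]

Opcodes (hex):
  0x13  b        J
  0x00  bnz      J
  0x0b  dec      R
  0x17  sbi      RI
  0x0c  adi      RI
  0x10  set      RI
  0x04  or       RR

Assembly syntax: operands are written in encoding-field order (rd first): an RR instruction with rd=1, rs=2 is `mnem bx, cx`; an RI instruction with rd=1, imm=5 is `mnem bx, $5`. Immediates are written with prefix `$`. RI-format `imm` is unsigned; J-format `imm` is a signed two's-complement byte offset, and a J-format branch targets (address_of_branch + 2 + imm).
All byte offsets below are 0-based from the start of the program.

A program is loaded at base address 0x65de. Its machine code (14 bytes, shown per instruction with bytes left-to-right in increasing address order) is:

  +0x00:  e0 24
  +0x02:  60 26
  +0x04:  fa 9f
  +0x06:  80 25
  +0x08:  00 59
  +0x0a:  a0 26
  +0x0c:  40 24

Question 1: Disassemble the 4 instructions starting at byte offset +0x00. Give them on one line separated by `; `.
or si, sp; or bp, dx; b $-6; or di, si

off 0x00: read e0 24 as little → 0x24e0
  op=0x24e0>>11=0x4 ⇒ or (RR)
  rd: (w>>8)&0x7=0x4 → si
  rs: (w>>5)&0x7=0x7 → sp
off 0x02: read 60 26 as little → 0x2660
  op=0x2660>>11=0x4 ⇒ or (RR)
  rd: (w>>8)&0x7=0x6 → bp
  rs: (w>>5)&0x7=0x3 → dx
off 0x04: read fa 9f as little → 0x9ffa
  op=0x9ffa>>11=0x13 ⇒ b (J)
  imm: (w>>0)&0x7ff=0x7fa (s11→-6) → $-6
off 0x06: read 80 25 as little → 0x2580
  op=0x2580>>11=0x4 ⇒ or (RR)
  rd: (w>>8)&0x7=0x5 → di
  rs: (w>>5)&0x7=0x4 → si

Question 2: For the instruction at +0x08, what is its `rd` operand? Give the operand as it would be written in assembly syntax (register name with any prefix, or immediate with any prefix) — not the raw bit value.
bx

@+08  little-endian(00 59) = 0x5900
  top 5b → 0xb → dec [R]
  [10:8] rd=1 = bx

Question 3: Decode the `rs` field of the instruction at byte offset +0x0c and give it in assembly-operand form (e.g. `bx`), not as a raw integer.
[0c] 40 24 → 0x2440
  opcode bits[15:11]=0x4: or/RR
  rd@[10:8]=0x4 ⇒ si
  rs@[7:5]=0x2 ⇒ cx

cx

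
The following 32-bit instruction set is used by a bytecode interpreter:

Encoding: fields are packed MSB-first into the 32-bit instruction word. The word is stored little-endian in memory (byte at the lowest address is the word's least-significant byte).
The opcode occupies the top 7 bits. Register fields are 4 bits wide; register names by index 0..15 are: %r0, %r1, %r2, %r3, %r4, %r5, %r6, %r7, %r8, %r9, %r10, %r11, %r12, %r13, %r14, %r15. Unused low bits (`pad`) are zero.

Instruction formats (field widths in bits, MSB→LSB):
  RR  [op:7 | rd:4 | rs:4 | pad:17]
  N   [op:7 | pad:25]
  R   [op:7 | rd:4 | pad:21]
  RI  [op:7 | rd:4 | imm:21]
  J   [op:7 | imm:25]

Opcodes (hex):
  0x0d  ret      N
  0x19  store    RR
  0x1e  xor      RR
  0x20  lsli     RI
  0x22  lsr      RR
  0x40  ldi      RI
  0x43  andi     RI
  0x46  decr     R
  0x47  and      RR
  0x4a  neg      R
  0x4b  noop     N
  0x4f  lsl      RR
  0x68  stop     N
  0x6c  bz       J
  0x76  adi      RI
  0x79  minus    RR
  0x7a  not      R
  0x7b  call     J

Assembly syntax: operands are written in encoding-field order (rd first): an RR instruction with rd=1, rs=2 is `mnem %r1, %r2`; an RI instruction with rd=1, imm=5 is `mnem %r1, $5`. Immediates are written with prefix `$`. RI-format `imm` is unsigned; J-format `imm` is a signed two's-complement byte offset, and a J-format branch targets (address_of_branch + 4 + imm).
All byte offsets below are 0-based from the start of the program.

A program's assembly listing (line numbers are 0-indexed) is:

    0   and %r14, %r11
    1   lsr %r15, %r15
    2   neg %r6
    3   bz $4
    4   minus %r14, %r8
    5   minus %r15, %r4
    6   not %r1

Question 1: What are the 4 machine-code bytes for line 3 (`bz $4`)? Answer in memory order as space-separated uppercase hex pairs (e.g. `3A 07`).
3. bz fields op=0x6c:7|imm=4:25 → word d8000004h → 04 00 00 d8

04 00 00 D8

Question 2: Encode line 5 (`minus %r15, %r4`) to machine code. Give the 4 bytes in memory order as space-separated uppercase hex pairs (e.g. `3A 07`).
5. minus fields op=0x79:7|rd=15:4|rs=4:4|pad=0:17 → word f3e80000h → 00 00 e8 f3

00 00 E8 F3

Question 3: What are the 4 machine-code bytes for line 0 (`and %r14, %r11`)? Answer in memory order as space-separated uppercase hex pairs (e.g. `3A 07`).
0. and fields op=0x47:7|rd=14:4|rs=11:4|pad=0:17 → word 8fd60000h → 00 00 d6 8f

00 00 D6 8F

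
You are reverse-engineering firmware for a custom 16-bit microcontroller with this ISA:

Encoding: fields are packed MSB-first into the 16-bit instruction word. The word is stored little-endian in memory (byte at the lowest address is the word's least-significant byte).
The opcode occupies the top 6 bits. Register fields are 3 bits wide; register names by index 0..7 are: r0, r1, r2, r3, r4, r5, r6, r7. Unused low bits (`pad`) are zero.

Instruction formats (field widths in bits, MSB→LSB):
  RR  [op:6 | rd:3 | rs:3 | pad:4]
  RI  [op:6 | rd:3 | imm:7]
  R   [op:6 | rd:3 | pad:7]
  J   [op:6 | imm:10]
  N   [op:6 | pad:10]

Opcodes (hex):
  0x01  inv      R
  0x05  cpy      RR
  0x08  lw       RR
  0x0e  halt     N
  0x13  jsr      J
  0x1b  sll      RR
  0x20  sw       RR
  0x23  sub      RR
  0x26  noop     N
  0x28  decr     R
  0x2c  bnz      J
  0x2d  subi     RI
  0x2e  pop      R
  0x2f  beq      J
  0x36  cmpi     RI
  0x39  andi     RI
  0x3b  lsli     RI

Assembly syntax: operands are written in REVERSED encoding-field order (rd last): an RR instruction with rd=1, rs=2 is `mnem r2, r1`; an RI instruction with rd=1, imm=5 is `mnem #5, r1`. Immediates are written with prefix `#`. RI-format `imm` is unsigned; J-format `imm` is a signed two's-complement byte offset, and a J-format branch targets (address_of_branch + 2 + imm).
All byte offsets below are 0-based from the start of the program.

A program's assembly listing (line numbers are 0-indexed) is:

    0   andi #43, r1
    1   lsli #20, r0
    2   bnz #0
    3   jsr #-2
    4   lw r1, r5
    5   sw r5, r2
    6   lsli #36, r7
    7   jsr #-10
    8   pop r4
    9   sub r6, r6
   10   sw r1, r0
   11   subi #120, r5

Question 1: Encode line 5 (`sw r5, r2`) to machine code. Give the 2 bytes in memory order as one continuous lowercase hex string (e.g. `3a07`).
5081

line 5 (sw): pack op=0x20:6|rd=2:3|rs=5:3|pad=0:4 = 0x8150; little→ 50 81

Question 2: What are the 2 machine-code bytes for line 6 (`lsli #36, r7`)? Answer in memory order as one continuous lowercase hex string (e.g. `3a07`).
a4ef

6. lsli fields op=0x3b:6|rd=7:3|imm=36:7 → word efa4h → a4 ef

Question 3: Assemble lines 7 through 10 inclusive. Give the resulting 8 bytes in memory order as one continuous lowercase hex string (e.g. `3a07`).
line 7 (jsr): pack op=0x13:6|imm=-10:10 = 0x4ff6; little→ f6 4f
line 8 (pop): pack op=0x2e:6|rd=4:3|pad=0:7 = 0xba00; little→ 00 ba
line 9 (sub): pack op=0x23:6|rd=6:3|rs=6:3|pad=0:4 = 0x8f60; little→ 60 8f
line 10 (sw): pack op=0x20:6|rd=0:3|rs=1:3|pad=0:4 = 0x8010; little→ 10 80

f64f00ba608f1080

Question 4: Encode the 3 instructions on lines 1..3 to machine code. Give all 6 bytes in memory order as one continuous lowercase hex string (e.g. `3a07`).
L1: lsli op=0x3b:6|rd=0:3|imm=20:7 ⇒ 0xec14 ⇒ little 14 ec
L2: bnz op=0x2c:6|imm=0:10 ⇒ 0xb000 ⇒ little 00 b0
L3: jsr op=0x13:6|imm=-2:10 ⇒ 0x4ffe ⇒ little fe 4f

14ec00b0fe4f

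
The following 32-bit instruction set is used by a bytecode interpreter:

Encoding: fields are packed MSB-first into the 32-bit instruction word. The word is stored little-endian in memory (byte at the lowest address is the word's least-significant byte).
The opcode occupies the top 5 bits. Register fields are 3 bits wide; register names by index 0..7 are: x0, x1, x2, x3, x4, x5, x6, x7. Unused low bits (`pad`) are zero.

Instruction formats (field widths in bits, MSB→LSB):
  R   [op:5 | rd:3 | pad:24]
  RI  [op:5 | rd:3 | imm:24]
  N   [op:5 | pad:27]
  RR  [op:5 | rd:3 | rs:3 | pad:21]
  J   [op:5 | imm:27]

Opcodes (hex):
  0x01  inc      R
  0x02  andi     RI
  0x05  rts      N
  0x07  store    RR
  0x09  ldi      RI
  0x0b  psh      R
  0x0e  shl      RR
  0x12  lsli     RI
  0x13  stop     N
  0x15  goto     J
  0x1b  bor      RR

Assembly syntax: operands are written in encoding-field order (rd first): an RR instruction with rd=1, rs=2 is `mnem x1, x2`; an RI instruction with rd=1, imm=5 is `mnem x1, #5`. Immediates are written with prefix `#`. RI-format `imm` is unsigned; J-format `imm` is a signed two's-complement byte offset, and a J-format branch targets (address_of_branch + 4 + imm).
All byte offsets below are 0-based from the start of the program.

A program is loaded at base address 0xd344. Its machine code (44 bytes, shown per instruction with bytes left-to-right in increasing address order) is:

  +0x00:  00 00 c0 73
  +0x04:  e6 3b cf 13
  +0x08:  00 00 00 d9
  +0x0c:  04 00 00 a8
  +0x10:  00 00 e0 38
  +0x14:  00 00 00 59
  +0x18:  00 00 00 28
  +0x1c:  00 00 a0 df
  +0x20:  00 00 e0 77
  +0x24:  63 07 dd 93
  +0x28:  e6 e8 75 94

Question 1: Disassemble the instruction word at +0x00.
shl x3, x6

+0x00: 00 00 c0 73 ⇒ word 0x73c00000 (little)
  top 5b → 0xe → shl [RR]
  rd: (w>>24)&0x7=0x3 → x3
  rs: (w>>21)&0x7=0x6 → x6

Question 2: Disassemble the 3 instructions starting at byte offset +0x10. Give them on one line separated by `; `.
store x0, x7; psh x1; rts

+0x10: 00 00 e0 38 ⇒ word 0x38e00000 (little)
  top 5b → 0x7 → store [RR]
  [26:24] rd=0 = x0
  [23:21] rs=7 = x7
+0x14: 00 00 00 59 ⇒ word 0x59000000 (little)
  top 5b → 0xb → psh [R]
  [26:24] rd=1 = x1
+0x18: 00 00 00 28 ⇒ word 0x28000000 (little)
  top 5b → 0x5 → rts [N]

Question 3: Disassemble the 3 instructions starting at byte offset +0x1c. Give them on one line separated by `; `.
[1c] 00 00 a0 df → 0xdfa00000
  op=0xdfa00000>>27=0x1b ⇒ bor (RR)
  [26:24] rd=7 = x7
  [23:21] rs=5 = x5
[20] 00 00 e0 77 → 0x77e00000
  op=0x77e00000>>27=0xe ⇒ shl (RR)
  [26:24] rd=7 = x7
  [23:21] rs=7 = x7
[24] 63 07 dd 93 → 0x93dd0763
  op=0x93dd0763>>27=0x12 ⇒ lsli (RI)
  [26:24] rd=3 = x3
  [23:0] imm=14485347 = #14485347

bor x7, x5; shl x7, x7; lsli x3, #14485347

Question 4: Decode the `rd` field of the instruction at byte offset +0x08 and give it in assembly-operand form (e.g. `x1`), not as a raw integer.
x1

+0x08: 00 00 00 d9 ⇒ word 0xd9000000 (little)
  opcode bits[31:27]=0x1b: bor/RR
  rd: (w>>24)&0x7=0x1 → x1
  rs: (w>>21)&0x7=0x0 → x0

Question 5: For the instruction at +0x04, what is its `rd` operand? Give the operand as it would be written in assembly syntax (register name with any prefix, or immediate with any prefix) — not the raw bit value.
[04] e6 3b cf 13 → 0x13cf3be6
  opcode bits[31:27]=0x2: andi/RI
  [26:24] rd=3 = x3
  [23:0] imm=13581286 = #13581286

x3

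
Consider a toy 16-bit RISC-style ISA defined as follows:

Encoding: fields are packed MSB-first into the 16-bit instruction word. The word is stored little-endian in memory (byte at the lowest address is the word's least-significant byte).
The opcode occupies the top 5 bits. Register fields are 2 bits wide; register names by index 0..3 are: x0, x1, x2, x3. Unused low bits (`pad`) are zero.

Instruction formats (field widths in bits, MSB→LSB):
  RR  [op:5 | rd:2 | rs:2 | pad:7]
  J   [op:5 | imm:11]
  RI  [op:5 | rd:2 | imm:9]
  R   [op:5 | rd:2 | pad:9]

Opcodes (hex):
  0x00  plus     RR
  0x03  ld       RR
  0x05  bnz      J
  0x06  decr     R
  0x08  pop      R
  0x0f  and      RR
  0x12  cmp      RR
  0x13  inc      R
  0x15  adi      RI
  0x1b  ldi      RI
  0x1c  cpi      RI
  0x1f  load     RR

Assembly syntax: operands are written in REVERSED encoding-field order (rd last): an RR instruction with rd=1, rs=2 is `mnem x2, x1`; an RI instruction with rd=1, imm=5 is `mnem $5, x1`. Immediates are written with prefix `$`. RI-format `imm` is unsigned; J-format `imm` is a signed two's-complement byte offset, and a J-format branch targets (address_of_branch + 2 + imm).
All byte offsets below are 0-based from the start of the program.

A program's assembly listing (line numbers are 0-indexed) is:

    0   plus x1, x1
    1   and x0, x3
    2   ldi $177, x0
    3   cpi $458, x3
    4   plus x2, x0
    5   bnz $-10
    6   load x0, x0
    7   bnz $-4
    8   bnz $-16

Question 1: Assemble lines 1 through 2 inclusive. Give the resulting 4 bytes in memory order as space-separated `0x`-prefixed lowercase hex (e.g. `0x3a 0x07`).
L1: and op=0xf:5|rd=3:2|rs=0:2|pad=0:7 ⇒ 0x7e00 ⇒ little 00 7e
L2: ldi op=0x1b:5|rd=0:2|imm=177:9 ⇒ 0xd8b1 ⇒ little b1 d8

0x00 0x7e 0xb1 0xd8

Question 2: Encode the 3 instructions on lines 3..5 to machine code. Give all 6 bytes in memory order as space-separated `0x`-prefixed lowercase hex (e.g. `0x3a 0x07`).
0xca 0xe7 0x00 0x01 0xf6 0x2f

line 3 (cpi): pack op=0x1c:5|rd=3:2|imm=458:9 = 0xe7ca; little→ ca e7
line 4 (plus): pack op=0x0:5|rd=0:2|rs=2:2|pad=0:7 = 0x0100; little→ 00 01
line 5 (bnz): pack op=0x5:5|imm=-10:11 = 0x2ff6; little→ f6 2f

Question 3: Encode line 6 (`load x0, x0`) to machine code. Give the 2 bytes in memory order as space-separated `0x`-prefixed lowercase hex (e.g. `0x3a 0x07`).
line 6 (load): pack op=0x1f:5|rd=0:2|rs=0:2|pad=0:7 = 0xf800; little→ 00 f8

0x00 0xf8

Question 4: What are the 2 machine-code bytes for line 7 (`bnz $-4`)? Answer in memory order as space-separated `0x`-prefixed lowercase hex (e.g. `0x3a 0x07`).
0xfc 0x2f

line 7 (bnz): pack op=0x5:5|imm=-4:11 = 0x2ffc; little→ fc 2f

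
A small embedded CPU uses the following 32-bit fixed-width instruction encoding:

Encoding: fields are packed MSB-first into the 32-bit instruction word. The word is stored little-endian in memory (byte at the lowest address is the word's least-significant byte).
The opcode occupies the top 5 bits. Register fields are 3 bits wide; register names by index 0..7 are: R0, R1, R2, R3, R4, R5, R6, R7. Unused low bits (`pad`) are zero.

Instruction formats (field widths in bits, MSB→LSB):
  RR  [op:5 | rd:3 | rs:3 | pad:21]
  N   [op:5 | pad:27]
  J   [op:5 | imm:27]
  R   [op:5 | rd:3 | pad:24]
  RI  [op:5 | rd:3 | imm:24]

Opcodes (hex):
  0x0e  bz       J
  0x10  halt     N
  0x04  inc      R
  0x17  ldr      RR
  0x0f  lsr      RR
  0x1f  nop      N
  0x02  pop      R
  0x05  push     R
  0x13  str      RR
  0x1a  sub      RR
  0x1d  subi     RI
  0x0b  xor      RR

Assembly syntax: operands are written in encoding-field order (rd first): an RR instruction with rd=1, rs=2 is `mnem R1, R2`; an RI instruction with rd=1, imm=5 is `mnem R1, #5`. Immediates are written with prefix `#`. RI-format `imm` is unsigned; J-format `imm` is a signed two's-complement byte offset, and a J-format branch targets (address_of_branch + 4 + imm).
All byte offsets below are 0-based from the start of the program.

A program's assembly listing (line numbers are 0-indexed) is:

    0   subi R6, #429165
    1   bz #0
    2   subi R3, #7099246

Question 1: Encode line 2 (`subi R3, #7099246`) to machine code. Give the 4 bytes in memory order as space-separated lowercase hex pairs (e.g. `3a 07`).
2. subi fields op=0x1d:5|rd=3:3|imm=7099246:24 → word eb6c536eh → 6e 53 6c eb

6e 53 6c eb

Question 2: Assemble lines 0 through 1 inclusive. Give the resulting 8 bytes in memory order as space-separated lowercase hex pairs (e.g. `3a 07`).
6d 8c 06 ee 00 00 00 70

line 0 (subi): pack op=0x1d:5|rd=6:3|imm=429165:24 = 0xee068c6d; little→ 6d 8c 06 ee
line 1 (bz): pack op=0xe:5|imm=0:27 = 0x70000000; little→ 00 00 00 70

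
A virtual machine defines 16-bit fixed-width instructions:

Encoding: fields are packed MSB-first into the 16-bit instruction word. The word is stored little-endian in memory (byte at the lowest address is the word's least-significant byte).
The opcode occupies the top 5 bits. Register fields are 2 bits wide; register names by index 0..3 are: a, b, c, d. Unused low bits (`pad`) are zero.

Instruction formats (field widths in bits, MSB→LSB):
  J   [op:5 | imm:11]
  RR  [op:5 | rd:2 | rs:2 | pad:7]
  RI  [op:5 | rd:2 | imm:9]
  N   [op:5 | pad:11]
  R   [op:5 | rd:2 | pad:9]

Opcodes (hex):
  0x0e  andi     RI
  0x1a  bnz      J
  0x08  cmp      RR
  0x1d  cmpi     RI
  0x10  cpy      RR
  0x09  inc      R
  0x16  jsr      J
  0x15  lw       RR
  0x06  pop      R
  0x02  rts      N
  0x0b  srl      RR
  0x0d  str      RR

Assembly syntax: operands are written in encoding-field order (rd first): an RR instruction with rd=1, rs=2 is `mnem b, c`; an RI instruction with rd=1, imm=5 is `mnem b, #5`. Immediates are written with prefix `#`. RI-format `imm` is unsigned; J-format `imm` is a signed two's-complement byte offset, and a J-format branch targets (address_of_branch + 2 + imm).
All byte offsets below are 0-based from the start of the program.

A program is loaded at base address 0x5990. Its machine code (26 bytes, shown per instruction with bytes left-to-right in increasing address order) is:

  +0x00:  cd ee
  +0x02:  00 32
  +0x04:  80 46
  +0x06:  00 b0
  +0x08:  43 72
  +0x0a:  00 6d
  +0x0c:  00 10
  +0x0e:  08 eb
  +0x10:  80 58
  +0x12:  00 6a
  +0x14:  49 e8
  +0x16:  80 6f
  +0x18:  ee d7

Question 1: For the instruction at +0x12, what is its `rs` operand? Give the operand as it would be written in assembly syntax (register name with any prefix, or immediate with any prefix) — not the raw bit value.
off 0x12: read 00 6a as little → 0x6a00
  opcode bits[15:11]=0xd: str/RR
  rd@[10:9]=0x1 ⇒ b
  rs@[8:7]=0x0 ⇒ a

a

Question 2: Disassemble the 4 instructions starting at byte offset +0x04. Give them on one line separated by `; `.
cmp d, b; jsr #0; andi b, #67; str c, c

off 0x04: read 80 46 as little → 0x4680
  op=0x4680>>11=0x8 ⇒ cmp (RR)
  [10:9] rd=3 = d
  [8:7] rs=1 = b
off 0x06: read 00 b0 as little → 0xb000
  op=0xb000>>11=0x16 ⇒ jsr (J)
  [10:0] imm=0 = #0
off 0x08: read 43 72 as little → 0x7243
  op=0x7243>>11=0xe ⇒ andi (RI)
  [10:9] rd=1 = b
  [8:0] imm=67 = #67
off 0x0a: read 00 6d as little → 0x6d00
  op=0x6d00>>11=0xd ⇒ str (RR)
  [10:9] rd=2 = c
  [8:7] rs=2 = c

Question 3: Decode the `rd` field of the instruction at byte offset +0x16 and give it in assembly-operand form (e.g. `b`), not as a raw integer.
d

[16] 80 6f → 0x6f80
  opcode bits[15:11]=0xd: str/RR
  rd: (w>>9)&0x3=0x3 → d
  rs: (w>>7)&0x3=0x3 → d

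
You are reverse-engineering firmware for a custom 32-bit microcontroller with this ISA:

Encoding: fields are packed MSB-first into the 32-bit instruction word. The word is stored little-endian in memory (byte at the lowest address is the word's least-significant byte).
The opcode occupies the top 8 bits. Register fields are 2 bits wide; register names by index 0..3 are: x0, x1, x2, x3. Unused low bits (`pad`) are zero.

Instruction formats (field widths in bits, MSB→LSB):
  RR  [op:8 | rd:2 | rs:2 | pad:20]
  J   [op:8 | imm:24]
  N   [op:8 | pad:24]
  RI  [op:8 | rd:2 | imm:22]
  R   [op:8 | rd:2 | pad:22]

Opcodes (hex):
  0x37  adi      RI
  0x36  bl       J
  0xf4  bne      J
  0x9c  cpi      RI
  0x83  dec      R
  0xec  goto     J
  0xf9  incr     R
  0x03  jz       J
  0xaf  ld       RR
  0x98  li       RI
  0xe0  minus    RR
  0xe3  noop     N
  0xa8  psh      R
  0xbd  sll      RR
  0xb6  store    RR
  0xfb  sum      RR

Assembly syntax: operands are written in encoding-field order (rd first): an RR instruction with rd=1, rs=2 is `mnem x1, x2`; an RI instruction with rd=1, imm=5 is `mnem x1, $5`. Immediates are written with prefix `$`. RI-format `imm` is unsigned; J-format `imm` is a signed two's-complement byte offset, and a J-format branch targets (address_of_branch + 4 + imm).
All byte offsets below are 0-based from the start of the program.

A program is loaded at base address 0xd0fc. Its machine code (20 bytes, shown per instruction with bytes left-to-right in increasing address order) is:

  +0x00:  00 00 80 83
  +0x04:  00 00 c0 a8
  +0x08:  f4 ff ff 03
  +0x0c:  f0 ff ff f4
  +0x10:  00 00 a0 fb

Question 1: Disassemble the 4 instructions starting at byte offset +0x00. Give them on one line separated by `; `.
+0x00: 00 00 80 83 ⇒ word 0x83800000 (little)
  top 8b → 0x83 → dec [R]
  rd: (w>>22)&0x3=0x2 → x2
+0x04: 00 00 c0 a8 ⇒ word 0xa8c00000 (little)
  top 8b → 0xa8 → psh [R]
  rd: (w>>22)&0x3=0x3 → x3
+0x08: f4 ff ff 03 ⇒ word 0x03fffff4 (little)
  top 8b → 0x3 → jz [J]
  imm: (w>>0)&0xffffff=0xfffff4 (s24→-12) → $-12
+0x0c: f0 ff ff f4 ⇒ word 0xf4fffff0 (little)
  top 8b → 0xf4 → bne [J]
  imm: (w>>0)&0xffffff=0xfffff0 (s24→-16) → $-16

dec x2; psh x3; jz $-12; bne $-16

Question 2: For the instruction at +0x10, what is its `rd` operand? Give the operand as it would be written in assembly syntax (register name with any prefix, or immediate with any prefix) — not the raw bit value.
x2

[10] 00 00 a0 fb → 0xfba00000
  opcode bits[31:24]=0xfb: sum/RR
  rd: (w>>22)&0x3=0x2 → x2
  rs: (w>>20)&0x3=0x2 → x2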